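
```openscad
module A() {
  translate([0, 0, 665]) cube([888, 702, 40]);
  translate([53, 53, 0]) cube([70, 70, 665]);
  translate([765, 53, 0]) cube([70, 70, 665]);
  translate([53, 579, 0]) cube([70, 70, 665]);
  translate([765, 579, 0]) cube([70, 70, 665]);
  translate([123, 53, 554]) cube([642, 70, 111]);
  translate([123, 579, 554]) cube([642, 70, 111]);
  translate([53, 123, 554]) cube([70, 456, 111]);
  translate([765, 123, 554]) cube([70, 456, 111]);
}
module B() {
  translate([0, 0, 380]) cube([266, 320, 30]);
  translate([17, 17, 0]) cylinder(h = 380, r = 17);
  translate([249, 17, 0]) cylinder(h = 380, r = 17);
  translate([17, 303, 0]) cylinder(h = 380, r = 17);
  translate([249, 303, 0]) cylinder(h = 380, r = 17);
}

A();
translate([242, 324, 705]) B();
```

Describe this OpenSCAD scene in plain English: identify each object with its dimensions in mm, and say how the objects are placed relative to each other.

A is a rectangular dining table. The top is 888×702×40 mm with its upper surface at z = 705 mm. It stands on four 70×70 mm square legs, each inset 53 mm from the nearest pair of top edges, running from the floor to the underside of the top. Four apron rails, 70 mm thick and 111 mm tall, run between adjacent legs with their top edges flush with the underside of the top and their outer faces flush with the legs' outer faces.

B is a simple wooden stool: a rectangular seat 266 mm (x) by 320 mm (y), 30 mm thick, top face at z = 410 mm, on four round legs, each 34 mm in diameter. The legs rest on z = 0, each leg's axis is inset half a diameter from the nearest pair of seat edges (so the leg's bounding box is flush with the corner).

The stool is on top of the table.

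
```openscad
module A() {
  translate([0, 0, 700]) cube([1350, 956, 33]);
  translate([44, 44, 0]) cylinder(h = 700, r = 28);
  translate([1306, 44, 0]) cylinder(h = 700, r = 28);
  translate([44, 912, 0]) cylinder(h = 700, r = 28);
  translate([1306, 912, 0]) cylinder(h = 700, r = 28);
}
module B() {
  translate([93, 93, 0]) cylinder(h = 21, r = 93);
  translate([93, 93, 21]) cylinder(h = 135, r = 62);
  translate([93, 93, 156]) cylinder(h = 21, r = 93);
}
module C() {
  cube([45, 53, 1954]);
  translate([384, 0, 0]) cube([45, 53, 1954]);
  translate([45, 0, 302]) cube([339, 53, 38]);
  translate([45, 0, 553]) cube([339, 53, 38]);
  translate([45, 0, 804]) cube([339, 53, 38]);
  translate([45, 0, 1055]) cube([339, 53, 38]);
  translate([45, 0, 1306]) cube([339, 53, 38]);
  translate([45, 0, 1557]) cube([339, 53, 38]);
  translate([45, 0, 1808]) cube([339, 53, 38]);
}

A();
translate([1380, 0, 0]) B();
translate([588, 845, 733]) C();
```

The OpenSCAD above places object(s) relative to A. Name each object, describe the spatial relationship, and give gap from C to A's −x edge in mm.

The ladder's min-x is at 588; the table's min-x is 0; gap = 588 mm.

A is a table. B is a spool. C is a ladder. The spool is on the floor beside the table on its +x side. The ladder is on top of the table. The gap from the ladder to the table's −x edge is 588 mm.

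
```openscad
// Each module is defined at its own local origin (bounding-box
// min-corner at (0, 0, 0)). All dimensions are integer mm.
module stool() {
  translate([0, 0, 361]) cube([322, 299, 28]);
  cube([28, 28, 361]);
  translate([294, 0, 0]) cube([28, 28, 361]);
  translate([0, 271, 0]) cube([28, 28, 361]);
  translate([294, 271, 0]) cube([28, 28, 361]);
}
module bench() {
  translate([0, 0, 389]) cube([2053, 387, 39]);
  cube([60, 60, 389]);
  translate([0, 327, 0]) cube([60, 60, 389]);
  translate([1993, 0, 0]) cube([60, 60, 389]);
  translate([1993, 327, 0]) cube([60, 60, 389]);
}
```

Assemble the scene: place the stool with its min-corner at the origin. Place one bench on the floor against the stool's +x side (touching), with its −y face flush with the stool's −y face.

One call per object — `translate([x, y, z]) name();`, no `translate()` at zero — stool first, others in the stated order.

stool();
translate([322, 0, 0]) bench();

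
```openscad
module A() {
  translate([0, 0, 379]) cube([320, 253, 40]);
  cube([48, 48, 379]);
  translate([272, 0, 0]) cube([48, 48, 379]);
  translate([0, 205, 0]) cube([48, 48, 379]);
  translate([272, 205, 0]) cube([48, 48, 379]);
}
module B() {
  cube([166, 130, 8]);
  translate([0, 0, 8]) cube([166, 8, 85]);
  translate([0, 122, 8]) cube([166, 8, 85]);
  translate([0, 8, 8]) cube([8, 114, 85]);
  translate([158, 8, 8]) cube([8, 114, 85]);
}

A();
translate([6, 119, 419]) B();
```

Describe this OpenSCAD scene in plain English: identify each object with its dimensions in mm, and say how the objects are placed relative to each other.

A is a simple wooden stool: a rectangular seat 320 mm (x) by 253 mm (y), 40 mm thick, top face at z = 419 mm, on four square legs, each 48×48 mm in cross-section. The legs rest on z = 0, each flush with a corner of the seat.

B is an open-topped rectangular box: outside dimensions 166×130×93 mm, with a uniform wall and base thickness of 8 mm. The base is a full 166×130 slab on the floor; four walls sit on top of the base. The front and back walls (the −y and +y sides) span the full width; the two side walls fit between them.

The open box is on top of the stool.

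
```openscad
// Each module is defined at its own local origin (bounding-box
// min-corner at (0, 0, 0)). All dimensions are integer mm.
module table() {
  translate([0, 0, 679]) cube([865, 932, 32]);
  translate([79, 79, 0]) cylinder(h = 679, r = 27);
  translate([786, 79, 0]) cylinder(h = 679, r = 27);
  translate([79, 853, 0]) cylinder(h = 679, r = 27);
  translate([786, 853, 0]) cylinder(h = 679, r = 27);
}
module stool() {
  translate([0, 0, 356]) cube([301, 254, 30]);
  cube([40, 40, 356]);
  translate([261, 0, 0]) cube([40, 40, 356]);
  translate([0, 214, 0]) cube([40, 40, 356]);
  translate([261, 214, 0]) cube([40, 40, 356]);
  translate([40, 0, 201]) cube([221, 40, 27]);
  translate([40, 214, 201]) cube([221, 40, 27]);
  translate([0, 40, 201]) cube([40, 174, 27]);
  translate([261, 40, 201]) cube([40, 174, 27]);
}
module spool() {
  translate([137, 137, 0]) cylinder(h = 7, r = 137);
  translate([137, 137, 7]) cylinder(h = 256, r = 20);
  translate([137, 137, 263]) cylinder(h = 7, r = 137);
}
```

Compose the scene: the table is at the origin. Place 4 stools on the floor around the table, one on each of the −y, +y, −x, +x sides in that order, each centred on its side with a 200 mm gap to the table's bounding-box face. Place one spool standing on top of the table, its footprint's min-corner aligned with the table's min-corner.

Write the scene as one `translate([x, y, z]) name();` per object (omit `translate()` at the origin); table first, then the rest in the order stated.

table();
translate([282, -454, 0]) stool();
translate([282, 1132, 0]) stool();
translate([-501, 339, 0]) stool();
translate([1065, 339, 0]) stool();
translate([0, 0, 711]) spool();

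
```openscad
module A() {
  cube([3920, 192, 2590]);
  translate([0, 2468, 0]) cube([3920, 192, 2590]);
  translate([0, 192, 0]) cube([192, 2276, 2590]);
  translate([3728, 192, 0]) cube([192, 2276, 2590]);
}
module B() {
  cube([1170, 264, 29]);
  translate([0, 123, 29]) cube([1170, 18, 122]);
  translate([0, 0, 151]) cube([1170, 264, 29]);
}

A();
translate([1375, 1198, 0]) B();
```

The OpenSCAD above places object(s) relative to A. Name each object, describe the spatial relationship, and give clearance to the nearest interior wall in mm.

A is a house frame. B is an I-beam. The I-beam sits inside the house frame, centred. The clearance to the nearest interior wall is 1006 mm.

Clearances: x = 1183, y = 1006; minimum 1006 mm.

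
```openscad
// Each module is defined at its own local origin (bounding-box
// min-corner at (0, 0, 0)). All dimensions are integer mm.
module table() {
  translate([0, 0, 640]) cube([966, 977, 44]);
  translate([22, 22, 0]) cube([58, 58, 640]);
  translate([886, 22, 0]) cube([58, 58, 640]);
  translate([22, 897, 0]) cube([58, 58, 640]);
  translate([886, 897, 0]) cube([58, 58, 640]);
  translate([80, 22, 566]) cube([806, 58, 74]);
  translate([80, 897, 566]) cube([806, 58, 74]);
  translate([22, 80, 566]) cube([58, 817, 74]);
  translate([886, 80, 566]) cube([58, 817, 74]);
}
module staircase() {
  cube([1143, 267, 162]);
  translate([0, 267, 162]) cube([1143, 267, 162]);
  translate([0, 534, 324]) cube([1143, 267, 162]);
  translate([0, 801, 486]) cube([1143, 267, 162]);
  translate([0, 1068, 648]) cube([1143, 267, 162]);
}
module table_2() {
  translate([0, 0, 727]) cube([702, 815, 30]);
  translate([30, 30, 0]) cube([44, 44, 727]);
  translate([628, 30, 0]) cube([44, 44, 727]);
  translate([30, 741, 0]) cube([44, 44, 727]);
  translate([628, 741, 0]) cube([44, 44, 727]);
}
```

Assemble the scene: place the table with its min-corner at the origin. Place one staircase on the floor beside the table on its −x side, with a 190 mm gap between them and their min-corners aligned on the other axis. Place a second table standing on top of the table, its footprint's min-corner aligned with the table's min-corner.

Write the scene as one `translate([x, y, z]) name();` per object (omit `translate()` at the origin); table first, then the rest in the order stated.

table();
translate([-1333, 0, 0]) staircase();
translate([0, 0, 684]) table_2();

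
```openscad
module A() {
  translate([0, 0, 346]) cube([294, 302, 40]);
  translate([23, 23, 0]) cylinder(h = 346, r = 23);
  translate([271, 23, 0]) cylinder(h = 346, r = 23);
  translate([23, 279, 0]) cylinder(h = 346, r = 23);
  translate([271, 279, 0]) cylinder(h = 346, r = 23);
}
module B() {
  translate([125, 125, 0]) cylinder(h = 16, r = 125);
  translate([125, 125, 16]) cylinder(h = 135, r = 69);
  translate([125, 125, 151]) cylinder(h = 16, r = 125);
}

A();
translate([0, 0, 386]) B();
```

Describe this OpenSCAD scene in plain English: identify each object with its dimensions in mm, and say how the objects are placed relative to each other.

A is a four-legged stool. The seat is 294×302 mm, 40 mm thick, top at z = 386 mm. It stands on four round legs, each 46 mm in diameter, from z = 0 to the seat underside, each leg's axis is inset half a diameter from the nearest pair of seat edges (so the leg's bounding box is flush with the corner).

B is a spool: two coaxial disc flanges of radius 125 mm and thickness 16 mm, joined by a core cylinder of radius 69 mm and height 135 mm. The lower flange rests on z = 0 and the three cylinders share a vertical axis.

The spool is on top of the stool.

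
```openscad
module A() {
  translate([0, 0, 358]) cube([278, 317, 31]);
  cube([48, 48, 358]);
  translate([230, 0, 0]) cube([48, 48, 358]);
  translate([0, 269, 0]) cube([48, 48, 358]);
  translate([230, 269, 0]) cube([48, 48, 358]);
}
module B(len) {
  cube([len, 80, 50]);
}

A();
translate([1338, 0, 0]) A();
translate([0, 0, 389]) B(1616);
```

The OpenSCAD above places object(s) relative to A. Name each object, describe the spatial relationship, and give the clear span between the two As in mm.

A is a stool. B is a beam. A beam spans the tops of two stools. The clear span between the two stools is 1060 mm.

Second stool starts at x = 1338; first ends at x = 278; clear span = 1338 − 278 = 1060 mm.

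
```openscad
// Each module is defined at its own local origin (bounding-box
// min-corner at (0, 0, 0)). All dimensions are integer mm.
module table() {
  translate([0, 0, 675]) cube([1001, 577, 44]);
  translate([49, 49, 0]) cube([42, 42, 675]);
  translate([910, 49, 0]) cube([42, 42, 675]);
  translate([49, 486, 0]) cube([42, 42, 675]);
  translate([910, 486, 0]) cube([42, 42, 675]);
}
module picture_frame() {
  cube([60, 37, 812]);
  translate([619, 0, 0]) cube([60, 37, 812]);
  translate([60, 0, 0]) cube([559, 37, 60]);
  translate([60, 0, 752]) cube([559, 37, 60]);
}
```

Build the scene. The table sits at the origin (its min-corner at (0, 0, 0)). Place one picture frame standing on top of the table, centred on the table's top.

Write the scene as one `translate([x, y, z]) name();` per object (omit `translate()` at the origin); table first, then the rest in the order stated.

table();
translate([161, 270, 719]) picture_frame();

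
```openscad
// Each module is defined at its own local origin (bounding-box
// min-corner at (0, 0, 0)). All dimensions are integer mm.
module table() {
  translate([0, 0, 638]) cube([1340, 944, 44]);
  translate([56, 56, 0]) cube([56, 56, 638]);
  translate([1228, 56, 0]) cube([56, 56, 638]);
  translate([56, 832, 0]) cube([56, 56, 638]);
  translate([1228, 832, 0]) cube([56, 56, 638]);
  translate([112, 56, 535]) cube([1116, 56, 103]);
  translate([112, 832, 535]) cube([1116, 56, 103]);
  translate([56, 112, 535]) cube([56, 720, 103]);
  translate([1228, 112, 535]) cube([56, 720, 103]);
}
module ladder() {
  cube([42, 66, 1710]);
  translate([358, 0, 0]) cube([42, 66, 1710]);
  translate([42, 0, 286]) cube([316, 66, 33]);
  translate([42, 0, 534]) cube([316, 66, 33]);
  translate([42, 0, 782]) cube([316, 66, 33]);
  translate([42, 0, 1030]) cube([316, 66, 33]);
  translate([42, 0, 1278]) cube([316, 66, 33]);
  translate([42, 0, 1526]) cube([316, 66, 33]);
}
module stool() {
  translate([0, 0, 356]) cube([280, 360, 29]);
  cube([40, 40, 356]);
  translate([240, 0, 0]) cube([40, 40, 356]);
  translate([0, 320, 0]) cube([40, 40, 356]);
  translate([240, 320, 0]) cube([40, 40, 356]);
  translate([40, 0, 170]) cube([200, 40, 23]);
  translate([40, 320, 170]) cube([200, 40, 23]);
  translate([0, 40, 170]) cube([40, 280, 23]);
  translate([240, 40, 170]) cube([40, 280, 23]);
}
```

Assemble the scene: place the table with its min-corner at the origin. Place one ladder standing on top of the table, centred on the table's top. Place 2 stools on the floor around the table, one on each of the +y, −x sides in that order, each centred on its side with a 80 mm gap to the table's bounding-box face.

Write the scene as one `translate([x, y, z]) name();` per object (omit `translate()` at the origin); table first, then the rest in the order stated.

table();
translate([470, 439, 682]) ladder();
translate([530, 1024, 0]) stool();
translate([-360, 292, 0]) stool();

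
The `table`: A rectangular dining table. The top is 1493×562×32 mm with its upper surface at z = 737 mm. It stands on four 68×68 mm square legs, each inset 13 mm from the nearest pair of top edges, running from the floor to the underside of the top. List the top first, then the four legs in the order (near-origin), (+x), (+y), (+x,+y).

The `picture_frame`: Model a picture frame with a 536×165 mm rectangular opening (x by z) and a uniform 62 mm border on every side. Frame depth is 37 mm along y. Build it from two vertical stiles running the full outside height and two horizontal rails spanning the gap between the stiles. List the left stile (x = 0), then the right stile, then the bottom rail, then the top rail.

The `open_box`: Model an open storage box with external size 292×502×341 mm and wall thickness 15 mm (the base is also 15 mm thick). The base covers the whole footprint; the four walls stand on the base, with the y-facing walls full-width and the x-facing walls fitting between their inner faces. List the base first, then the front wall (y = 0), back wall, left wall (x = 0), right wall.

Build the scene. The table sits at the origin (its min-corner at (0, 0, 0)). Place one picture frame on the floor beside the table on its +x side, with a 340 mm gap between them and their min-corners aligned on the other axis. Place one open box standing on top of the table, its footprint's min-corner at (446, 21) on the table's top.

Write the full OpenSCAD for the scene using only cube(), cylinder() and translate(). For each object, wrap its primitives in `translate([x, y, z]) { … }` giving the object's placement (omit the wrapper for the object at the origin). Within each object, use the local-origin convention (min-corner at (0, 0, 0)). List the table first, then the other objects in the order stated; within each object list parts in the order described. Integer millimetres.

translate([0, 0, 705]) cube([1493, 562, 32]);
translate([13, 13, 0]) cube([68, 68, 705]);
translate([1412, 13, 0]) cube([68, 68, 705]);
translate([13, 481, 0]) cube([68, 68, 705]);
translate([1412, 481, 0]) cube([68, 68, 705]);
translate([1833, 0, 0]) {
  cube([62, 37, 289]);
  translate([598, 0, 0]) cube([62, 37, 289]);
  translate([62, 0, 0]) cube([536, 37, 62]);
  translate([62, 0, 227]) cube([536, 37, 62]);
}
translate([446, 21, 737]) {
  cube([292, 502, 15]);
  translate([0, 0, 15]) cube([292, 15, 326]);
  translate([0, 487, 15]) cube([292, 15, 326]);
  translate([0, 15, 15]) cube([15, 472, 326]);
  translate([277, 15, 15]) cube([15, 472, 326]);
}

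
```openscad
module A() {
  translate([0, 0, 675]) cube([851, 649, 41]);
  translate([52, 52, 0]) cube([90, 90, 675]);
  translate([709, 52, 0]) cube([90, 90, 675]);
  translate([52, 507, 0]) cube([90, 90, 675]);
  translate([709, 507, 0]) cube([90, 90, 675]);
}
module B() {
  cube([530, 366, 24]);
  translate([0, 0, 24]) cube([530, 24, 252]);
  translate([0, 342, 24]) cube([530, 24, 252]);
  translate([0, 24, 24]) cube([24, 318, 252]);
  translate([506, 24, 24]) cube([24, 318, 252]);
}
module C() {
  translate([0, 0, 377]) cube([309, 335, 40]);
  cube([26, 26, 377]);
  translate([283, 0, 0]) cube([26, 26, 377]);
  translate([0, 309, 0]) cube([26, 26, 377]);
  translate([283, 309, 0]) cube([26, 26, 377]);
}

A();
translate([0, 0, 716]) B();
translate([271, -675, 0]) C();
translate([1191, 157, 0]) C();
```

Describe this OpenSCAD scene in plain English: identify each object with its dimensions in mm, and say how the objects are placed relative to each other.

A is a table: top 851 mm (x) × 649 mm (y), 41 mm thick, upper face at z = 716 mm, on four 90×90 mm square legs, each inset 52 mm from the nearest pair of top edges, running from z = 0 to the bottom of the top.

B is an open-topped rectangular box: outside dimensions 530×366×276 mm, with a uniform wall and base thickness of 24 mm. The base is a full 530×366 slab on the floor; four walls sit on top of the base. The front and back walls (the −y and +y sides) span the full width; the two side walls fit between them.

C is a four-legged stool. The seat is a 309×335×40 mm slab whose top surface is at z = 417 mm; four square legs, each 26×26 mm in cross-section, run from the floor (z = 0) to the underside of the seat, each flush with a corner of the seat.

The open box is on top of the table. Two stools sit around the table at the −y, +x sides.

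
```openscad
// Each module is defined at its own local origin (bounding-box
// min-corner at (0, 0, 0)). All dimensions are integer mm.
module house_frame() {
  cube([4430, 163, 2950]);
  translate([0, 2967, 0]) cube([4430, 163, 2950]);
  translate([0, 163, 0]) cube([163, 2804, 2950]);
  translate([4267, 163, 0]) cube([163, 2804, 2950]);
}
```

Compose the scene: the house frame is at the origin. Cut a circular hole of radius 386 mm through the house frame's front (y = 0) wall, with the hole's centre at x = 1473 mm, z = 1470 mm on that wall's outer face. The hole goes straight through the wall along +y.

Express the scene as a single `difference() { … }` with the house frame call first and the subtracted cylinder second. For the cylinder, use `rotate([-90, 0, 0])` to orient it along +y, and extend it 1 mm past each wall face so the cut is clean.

difference() {
  house_frame();
  translate([1473, -1, 1470]) rotate([-90, 0, 0]) cylinder(h = 165, r = 386);
}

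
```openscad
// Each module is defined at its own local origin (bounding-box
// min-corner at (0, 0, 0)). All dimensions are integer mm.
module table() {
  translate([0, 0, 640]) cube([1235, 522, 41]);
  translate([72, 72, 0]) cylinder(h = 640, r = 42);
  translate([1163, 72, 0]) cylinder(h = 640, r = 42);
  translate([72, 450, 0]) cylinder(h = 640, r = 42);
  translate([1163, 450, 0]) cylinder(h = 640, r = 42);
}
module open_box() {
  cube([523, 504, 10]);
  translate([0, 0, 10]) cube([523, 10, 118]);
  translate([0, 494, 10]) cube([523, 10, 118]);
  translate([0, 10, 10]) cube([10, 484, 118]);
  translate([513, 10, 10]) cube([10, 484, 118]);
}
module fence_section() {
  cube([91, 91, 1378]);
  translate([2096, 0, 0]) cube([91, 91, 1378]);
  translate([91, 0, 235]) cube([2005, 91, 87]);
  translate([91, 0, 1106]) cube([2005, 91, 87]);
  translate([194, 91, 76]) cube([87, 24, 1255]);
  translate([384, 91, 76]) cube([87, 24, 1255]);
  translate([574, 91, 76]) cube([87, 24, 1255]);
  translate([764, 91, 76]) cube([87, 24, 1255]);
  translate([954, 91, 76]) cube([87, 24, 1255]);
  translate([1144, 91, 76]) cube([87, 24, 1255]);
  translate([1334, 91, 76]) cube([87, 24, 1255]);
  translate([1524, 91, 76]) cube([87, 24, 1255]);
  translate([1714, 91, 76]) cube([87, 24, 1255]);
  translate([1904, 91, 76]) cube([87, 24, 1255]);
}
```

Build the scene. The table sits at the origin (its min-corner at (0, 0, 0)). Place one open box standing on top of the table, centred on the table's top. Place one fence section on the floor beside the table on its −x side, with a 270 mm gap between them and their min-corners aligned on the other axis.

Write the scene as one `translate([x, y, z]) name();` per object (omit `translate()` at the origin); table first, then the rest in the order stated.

table();
translate([356, 9, 681]) open_box();
translate([-2457, 0, 0]) fence_section();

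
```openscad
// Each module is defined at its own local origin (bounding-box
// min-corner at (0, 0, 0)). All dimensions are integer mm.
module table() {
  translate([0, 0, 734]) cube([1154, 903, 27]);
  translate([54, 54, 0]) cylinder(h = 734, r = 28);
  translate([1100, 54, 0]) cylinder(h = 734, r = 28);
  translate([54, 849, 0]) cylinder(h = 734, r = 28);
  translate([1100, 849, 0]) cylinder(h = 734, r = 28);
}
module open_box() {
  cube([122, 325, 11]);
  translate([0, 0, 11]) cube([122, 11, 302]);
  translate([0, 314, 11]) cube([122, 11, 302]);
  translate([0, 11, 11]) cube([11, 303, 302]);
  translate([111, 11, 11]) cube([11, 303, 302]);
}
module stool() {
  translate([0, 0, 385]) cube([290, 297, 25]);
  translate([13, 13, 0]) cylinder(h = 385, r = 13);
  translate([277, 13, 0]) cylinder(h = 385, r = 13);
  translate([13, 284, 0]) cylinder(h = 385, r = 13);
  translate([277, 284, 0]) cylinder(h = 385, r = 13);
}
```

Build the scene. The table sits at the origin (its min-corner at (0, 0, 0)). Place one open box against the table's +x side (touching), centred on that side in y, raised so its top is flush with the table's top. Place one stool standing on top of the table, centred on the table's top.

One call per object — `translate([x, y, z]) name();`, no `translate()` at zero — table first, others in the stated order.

table();
translate([1154, 289, 448]) open_box();
translate([432, 303, 761]) stool();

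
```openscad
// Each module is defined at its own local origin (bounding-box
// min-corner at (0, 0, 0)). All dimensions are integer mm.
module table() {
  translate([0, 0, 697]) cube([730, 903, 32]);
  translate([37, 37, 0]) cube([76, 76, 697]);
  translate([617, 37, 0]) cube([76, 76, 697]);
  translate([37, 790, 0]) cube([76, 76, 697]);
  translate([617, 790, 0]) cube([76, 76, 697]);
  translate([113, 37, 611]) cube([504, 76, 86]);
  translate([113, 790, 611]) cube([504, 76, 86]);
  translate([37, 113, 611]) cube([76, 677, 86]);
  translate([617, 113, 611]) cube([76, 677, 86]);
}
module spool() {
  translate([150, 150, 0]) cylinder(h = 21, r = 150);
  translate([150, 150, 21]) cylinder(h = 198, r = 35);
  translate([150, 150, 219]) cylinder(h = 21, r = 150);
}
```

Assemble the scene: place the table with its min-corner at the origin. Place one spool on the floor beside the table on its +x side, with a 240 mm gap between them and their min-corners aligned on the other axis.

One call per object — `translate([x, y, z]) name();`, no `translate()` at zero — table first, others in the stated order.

table();
translate([970, 0, 0]) spool();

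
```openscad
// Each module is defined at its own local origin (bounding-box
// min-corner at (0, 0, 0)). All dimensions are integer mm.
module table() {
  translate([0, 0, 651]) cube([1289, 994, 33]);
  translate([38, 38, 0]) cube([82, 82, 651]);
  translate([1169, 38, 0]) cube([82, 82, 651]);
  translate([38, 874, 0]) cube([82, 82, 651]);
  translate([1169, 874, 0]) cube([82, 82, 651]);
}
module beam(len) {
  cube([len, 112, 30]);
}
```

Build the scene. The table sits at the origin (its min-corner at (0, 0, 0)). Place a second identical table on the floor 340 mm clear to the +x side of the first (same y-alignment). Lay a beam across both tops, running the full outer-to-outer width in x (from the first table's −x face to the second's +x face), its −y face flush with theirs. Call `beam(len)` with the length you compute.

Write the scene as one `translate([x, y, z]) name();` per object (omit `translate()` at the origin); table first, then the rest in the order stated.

table();
translate([1629, 0, 0]) table();
translate([0, 0, 684]) beam(2918);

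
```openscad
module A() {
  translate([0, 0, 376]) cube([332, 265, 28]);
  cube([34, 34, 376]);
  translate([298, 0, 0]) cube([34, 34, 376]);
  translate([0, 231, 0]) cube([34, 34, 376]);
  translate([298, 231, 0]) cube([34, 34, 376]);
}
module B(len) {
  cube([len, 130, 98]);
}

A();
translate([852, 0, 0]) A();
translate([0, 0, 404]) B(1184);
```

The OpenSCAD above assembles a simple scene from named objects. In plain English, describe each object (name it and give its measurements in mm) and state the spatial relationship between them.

A is a simple wooden stool: a rectangular seat 332 mm (x) by 265 mm (y), 28 mm thick, top face at z = 404 mm, on four square legs, each 34×34 mm in cross-section. The legs rest on z = 0, each flush with a corner of the seat.

B is a rectangular beam 1184 mm long (x), 130 mm deep (y), 98 mm thick (z).

The beam spans the tops of two stools placed 520 mm apart, resting at z = 404 mm.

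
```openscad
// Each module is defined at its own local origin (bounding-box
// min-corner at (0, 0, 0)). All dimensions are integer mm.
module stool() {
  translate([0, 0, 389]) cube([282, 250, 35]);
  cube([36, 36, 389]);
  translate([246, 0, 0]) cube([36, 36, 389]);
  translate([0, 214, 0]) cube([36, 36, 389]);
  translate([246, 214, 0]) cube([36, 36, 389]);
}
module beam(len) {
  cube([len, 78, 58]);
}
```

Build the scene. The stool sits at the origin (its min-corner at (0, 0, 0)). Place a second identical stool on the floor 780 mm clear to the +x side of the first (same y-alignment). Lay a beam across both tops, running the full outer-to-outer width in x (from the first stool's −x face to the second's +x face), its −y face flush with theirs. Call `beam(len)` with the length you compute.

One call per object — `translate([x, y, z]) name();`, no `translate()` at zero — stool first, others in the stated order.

stool();
translate([1062, 0, 0]) stool();
translate([0, 0, 424]) beam(1344);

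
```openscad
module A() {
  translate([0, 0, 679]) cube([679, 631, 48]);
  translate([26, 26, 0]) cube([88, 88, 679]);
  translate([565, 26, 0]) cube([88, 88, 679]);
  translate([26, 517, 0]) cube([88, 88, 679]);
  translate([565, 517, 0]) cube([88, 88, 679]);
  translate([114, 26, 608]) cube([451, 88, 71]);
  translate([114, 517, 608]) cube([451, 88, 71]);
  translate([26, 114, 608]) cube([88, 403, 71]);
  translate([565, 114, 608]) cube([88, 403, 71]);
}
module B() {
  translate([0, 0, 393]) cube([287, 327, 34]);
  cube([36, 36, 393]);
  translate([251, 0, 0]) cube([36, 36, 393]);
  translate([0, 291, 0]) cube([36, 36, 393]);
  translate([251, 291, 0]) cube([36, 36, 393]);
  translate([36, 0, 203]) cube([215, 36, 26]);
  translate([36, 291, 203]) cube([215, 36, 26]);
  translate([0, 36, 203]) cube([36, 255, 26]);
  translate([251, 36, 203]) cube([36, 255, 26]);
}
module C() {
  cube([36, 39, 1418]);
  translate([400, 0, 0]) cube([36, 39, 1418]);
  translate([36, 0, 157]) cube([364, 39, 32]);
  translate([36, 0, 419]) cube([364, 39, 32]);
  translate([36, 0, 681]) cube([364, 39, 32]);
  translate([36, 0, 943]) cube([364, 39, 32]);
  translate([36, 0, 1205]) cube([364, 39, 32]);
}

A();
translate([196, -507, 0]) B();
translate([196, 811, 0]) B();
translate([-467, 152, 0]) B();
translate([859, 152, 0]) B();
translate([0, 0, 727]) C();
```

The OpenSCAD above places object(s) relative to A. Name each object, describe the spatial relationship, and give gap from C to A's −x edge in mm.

A is a table. B is a stool. C is a ladder. Four stools sit around the table at the −y, +y, −x, +x sides. The ladder is on top of the table. The gap from the ladder to the table's −x edge is 0 mm.

The ladder's min-x is at 0; the table's min-x is 0; gap = 0 mm.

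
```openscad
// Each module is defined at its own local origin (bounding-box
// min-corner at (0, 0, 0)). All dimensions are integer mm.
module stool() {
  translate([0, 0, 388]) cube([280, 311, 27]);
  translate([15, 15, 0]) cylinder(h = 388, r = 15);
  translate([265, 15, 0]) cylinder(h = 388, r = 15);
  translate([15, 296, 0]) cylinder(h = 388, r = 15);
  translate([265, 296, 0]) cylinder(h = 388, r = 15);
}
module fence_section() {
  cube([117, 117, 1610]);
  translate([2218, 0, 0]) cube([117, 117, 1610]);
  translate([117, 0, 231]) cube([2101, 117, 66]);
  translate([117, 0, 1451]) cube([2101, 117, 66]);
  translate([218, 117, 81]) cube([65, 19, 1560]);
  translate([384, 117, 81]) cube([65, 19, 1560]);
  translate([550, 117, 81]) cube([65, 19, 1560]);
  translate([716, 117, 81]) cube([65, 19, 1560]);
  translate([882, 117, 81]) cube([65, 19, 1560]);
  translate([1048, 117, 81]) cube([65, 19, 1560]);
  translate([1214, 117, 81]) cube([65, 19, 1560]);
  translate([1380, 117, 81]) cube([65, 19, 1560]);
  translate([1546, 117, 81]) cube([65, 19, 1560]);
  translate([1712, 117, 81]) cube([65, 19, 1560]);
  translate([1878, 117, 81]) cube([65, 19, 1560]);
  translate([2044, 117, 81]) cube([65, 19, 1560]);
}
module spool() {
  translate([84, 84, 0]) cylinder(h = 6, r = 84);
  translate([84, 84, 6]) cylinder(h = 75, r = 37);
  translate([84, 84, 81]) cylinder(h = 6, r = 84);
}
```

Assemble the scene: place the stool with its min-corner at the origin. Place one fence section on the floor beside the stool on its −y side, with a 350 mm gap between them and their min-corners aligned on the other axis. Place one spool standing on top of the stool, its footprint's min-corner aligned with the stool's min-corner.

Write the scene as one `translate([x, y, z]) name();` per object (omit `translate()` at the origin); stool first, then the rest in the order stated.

stool();
translate([0, -486, 0]) fence_section();
translate([0, 0, 415]) spool();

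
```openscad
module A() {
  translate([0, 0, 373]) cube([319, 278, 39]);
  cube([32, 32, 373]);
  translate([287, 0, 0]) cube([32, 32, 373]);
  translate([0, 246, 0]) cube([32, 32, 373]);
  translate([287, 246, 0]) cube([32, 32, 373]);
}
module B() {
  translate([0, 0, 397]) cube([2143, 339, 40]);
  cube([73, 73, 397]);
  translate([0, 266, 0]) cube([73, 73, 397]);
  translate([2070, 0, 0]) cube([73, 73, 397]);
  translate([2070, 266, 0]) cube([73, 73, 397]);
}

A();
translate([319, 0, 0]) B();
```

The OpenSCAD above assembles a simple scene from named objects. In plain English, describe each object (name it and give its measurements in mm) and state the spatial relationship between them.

A is a simple wooden stool: a rectangular seat 319 mm (x) by 278 mm (y), 39 mm thick, top face at z = 412 mm, on four square legs, each 32×32 mm in cross-section. The legs rest on z = 0, each flush with a corner of the seat.

B is a bench: a 2143×339 mm seat slab, 40 mm thick, top at z = 437 mm, on four 73×73 mm square legs flush with the seat corners and standing on z = 0.

The bench is against the stool's +x side, with their −y faces flush.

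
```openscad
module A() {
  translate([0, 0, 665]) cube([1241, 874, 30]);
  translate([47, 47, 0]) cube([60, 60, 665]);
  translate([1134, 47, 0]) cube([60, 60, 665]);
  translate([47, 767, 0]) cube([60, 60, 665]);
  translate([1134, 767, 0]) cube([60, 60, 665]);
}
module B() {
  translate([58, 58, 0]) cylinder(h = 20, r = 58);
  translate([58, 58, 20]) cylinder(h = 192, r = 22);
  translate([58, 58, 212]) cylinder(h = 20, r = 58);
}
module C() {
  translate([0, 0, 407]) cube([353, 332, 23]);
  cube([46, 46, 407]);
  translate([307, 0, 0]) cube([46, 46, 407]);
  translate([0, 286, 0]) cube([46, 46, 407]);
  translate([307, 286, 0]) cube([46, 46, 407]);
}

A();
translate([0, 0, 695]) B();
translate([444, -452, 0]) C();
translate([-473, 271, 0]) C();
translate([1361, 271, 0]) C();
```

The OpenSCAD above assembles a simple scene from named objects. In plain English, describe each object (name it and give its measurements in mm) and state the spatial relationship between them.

A is a table with a 1241×874 mm rectangular top, 30 mm thick, top surface at z = 695 mm, supported by four 60×60 mm square legs, each inset 47 mm from the nearest pair of top edges, running from the floor.

B is a spool: two coaxial disc flanges of radius 58 mm and thickness 20 mm, joined by a core cylinder of radius 22 mm and height 192 mm. The lower flange rests on z = 0 and the three cylinders share a vertical axis.

C is a simple wooden stool: a rectangular seat 353 mm (x) by 332 mm (y), 23 mm thick, top face at z = 430 mm, on four square legs, each 46×46 mm in cross-section. The legs rest on z = 0, each flush with a corner of the seat.

The spool is on top of the table. Three stools sit around the table at the −y, −x, +x sides.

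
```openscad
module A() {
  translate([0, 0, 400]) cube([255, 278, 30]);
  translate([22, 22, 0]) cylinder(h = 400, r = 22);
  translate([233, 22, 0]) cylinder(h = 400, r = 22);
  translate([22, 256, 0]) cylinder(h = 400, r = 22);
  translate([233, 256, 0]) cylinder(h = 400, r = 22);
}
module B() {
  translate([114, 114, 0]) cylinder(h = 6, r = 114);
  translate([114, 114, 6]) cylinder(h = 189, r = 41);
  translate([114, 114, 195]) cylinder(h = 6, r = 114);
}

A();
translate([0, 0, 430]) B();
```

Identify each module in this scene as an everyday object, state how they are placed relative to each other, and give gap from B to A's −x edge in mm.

A is a stool. B is a spool. The spool is on top of the stool. The gap from the spool to the stool's −x edge is 0 mm.

The spool's min-x is at 0; the stool's min-x is 0; gap = 0 mm.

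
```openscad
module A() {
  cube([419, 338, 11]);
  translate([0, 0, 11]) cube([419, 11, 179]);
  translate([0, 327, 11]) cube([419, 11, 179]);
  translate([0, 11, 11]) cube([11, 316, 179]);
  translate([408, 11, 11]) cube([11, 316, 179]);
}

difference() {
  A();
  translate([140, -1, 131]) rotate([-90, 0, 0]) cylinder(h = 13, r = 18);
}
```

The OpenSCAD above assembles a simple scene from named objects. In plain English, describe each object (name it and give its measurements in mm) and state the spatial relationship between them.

A is an open-topped rectangular box: outside dimensions 419×338×190 mm, with a uniform wall and base thickness of 11 mm. The base is a full 419×338 slab on the floor; four walls sit on top of the base. The front and back walls (the −y and +y sides) span the full width; the two side walls fit between them.

The open box has a circular hole of radius 18 mm through its front wall, centred at (x = 140, z = 131).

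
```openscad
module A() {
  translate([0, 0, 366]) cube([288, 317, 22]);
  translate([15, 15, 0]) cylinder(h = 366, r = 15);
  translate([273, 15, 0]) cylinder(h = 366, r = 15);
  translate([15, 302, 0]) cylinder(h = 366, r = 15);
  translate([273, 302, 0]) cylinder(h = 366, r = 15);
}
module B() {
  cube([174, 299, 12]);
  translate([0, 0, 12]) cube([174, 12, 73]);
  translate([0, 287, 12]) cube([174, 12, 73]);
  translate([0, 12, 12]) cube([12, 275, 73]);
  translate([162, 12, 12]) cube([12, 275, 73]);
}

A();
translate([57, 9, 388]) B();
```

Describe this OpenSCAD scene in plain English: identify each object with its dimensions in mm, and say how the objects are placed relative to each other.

A is a simple wooden stool: a rectangular seat 288 mm (x) by 317 mm (y), 22 mm thick, top face at z = 388 mm, on four round legs, each 30 mm in diameter. The legs rest on z = 0, each leg's axis is inset half a diameter from the nearest pair of seat edges (so the leg's bounding box is flush with the corner).

B is an open storage box with external size 174×299×85 mm and wall thickness 12 mm (the base is also 12 mm thick). The base covers the whole footprint; the four walls stand on the base, with the y-facing walls full-width and the x-facing walls fitting between their inner faces.

The open box is on top of the stool, centred.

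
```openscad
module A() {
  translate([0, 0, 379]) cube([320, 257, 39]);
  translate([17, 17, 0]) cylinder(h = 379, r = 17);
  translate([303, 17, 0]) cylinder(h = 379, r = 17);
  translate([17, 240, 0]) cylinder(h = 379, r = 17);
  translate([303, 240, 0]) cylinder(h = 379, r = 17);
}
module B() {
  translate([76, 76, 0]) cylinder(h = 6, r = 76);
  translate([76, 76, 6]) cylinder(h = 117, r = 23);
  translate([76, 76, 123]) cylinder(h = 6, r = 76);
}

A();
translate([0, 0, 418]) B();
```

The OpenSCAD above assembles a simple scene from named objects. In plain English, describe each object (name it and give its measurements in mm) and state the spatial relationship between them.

A is a four-legged stool. The seat is 320×257 mm, 39 mm thick, top at z = 418 mm. It stands on four round legs, each 34 mm in diameter, from z = 0 to the seat underside, each leg's axis is inset half a diameter from the nearest pair of seat edges (so the leg's bounding box is flush with the corner).

B is a spool: two coaxial disc flanges of radius 76 mm and thickness 6 mm, joined by a core cylinder of radius 23 mm and height 117 mm. The lower flange rests on z = 0 and the three cylinders share a vertical axis.

The spool is on top of the stool.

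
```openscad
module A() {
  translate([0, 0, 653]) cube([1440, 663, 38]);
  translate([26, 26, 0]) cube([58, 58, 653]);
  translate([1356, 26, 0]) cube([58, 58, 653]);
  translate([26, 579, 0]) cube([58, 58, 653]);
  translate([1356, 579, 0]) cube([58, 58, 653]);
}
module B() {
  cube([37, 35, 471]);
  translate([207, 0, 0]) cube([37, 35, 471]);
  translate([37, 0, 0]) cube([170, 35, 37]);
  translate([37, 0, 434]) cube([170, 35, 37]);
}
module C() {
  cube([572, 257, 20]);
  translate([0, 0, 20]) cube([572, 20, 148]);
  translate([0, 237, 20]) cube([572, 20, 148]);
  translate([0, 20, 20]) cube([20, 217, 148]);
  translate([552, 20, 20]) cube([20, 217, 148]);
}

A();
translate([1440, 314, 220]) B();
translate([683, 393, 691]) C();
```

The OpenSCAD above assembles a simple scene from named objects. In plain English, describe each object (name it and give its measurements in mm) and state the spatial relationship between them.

A is a table: top 1440 mm (x) × 663 mm (y), 38 mm thick, upper face at z = 691 mm, on four 58×58 mm square legs, each inset 26 mm from the nearest pair of top edges, running from z = 0 to the bottom of the top.

B is a rectangular picture frame lying in the x–z plane (depth along y). The opening is 170 mm wide (x) by 397 mm tall (z), surrounded by a border 37 mm wide on all four sides. The frame is 35 mm deep and is made of two full-height vertical stiles with two horizontal rails fitted between them.

C is an open storage box with external size 572×257×168 mm and wall thickness 20 mm (the base is also 20 mm thick). The base covers the whole footprint; the four walls stand on the base, with the y-facing walls full-width and the x-facing walls fitting between their inner faces.

The picture frame is beside the table with their tops flush at z = 691. The open box is on top of the table.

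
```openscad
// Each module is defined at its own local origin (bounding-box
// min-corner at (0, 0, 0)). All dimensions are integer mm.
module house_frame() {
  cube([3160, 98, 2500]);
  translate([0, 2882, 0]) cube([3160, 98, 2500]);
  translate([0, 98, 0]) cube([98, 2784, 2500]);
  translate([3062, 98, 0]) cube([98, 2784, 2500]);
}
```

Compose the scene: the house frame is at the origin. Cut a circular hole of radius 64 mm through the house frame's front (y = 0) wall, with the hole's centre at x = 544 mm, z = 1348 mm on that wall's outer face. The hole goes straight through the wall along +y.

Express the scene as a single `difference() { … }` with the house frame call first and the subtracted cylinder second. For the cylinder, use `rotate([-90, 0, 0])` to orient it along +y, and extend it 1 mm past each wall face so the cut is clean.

difference() {
  house_frame();
  translate([544, -1, 1348]) rotate([-90, 0, 0]) cylinder(h = 100, r = 64);
}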